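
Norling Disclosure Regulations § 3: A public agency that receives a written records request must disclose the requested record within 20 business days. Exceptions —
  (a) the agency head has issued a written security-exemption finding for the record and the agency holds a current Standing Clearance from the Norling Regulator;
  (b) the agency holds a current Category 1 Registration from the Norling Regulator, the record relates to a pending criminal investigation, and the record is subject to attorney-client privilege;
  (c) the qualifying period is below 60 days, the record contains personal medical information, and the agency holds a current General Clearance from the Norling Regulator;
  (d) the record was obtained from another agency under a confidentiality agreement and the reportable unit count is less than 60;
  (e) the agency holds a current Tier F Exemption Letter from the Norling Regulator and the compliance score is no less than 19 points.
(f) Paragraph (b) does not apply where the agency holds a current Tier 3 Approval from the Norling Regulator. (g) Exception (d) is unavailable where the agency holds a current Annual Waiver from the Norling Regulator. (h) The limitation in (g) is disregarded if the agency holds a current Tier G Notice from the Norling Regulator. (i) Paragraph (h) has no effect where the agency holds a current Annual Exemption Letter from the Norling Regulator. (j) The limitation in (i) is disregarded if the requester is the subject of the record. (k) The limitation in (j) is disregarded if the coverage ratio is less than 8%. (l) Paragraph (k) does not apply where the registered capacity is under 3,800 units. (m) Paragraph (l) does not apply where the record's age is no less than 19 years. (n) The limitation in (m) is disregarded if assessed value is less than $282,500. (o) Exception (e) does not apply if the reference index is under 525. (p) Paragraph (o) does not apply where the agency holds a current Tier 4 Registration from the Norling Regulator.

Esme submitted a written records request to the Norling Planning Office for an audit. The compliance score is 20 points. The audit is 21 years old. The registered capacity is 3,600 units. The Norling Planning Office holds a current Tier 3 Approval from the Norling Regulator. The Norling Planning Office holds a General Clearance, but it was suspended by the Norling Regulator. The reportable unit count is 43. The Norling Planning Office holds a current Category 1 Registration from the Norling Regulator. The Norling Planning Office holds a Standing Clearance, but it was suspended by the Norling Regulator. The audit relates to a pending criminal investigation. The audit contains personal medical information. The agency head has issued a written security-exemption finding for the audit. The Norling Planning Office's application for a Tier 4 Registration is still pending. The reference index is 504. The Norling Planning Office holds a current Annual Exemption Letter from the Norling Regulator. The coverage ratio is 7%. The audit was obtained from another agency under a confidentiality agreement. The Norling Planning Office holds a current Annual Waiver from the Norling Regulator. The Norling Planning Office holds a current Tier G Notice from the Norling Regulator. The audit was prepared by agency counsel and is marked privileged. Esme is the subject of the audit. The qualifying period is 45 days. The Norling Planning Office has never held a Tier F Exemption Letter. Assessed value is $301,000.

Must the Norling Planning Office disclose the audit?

Yes — the Norling Planning Office must disclose the audit.

Exception (a) fails — no current Standing Clearance is held.
Exception (b): a current Category 1 Registration is held; the audit relates to a pending investigation; the audit is privileged — every condition holds. However, paragraph (f) must be considered: (f) operates against (b): a current Tier 3 Approval is held. (b) is therefore removed.
Exception (c) fails — no current General Clearance is held.
Exception (d) is satisfied on its face — the audit was obtained under a confidentiality agreement; the reportable unit count is 43, less than the 60 limit. Turning to paragraphs (g)–(n): (g) is engaged — a current Annual Waiver is held. (h) would limit (g) — a current Tier G Notice is held — but (i) sets (h) aside: (i) applies — a current Annual Exemption Letter is held. (j) would limit (i) — Esme is the subject of the audit — but (k) sets (j) aside: (k) applies — the coverage ratio is 7%, less than the 8% limit. (l) would limit (k) — the registered capacity is 3,600 units, under the 3,800 units limit — but (m) sets (l) aside: (m) operates against (l): the record's age is 21 years, meeting the 19 years threshold. (n), which would lift (m), is not triggered — assessed value is $301,000, not less than $282,500. So (d) is unavailable.
Exception (e) requires that the agency holds a current Tier F Exemption Letter from the Norling Regulator; but no current Tier F Exemption Letter is held, so (e) is unavailable.
None of the exceptions is available; § 3 applies in full.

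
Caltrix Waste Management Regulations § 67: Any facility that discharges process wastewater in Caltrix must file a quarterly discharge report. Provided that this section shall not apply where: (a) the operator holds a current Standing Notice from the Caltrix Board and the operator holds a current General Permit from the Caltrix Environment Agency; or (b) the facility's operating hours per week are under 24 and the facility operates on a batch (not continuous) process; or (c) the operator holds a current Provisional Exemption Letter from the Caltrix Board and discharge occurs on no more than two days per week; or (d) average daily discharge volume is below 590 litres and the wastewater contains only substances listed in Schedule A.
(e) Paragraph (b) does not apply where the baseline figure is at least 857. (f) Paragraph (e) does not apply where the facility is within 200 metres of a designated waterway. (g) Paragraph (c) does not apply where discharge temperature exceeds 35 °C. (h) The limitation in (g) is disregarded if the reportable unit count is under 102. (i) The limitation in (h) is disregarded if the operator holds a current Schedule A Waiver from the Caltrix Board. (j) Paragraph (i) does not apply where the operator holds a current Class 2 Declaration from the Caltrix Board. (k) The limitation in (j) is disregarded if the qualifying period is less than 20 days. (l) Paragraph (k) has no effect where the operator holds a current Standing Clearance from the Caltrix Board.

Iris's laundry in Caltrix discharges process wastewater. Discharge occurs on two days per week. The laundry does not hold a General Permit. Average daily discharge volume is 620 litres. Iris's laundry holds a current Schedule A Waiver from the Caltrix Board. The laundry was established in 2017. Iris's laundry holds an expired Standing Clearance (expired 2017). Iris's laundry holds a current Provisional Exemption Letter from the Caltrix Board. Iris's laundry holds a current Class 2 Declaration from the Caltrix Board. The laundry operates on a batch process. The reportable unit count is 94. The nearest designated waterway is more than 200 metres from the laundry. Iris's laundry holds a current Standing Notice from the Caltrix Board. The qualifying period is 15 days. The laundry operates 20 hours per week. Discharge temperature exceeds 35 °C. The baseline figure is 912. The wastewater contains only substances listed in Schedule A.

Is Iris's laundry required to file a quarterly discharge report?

Yes — Iris's laundry must file a quarterly discharge report.

Exception (a) fails — no General Permit is held.
Exception (b)'s conditions are all satisfied: the facility's operating hours per week are 20, under the 24 limit; the facility operates on a batch process. But: (e) is engaged — the baseline figure is 912, meeting the 857 threshold. (f) is not triggered (the laundry is more than 200 m from any designated waterway), so (e) stands. So (b) is unavailable.
All of (c)'s requirements are met (a current Provisional Exemption Letter is held; discharge occurs on no more than two days per week). But applying paragraphs (g)–(l): (g) applies — discharge temperature exceeds 35 °C. (h) is triggered (the reportable unit count is 94, under the 102 limit), but is overridden by (i): (i) operates against (h): a current Schedule A Waiver is held. (j) is triggered (a current Class 2 Declaration is held), but is set aside by (k): (k) is triggered — the qualifying period is 15 days, less than the 20 days limit. (l) is not triggered (the Standing Clearance is not current), so (k) stands. Exception (c) does not apply.
Exception (d) fails — average daily discharge volume is 620 litres, not below 590 litres.
No exception displaces § 67.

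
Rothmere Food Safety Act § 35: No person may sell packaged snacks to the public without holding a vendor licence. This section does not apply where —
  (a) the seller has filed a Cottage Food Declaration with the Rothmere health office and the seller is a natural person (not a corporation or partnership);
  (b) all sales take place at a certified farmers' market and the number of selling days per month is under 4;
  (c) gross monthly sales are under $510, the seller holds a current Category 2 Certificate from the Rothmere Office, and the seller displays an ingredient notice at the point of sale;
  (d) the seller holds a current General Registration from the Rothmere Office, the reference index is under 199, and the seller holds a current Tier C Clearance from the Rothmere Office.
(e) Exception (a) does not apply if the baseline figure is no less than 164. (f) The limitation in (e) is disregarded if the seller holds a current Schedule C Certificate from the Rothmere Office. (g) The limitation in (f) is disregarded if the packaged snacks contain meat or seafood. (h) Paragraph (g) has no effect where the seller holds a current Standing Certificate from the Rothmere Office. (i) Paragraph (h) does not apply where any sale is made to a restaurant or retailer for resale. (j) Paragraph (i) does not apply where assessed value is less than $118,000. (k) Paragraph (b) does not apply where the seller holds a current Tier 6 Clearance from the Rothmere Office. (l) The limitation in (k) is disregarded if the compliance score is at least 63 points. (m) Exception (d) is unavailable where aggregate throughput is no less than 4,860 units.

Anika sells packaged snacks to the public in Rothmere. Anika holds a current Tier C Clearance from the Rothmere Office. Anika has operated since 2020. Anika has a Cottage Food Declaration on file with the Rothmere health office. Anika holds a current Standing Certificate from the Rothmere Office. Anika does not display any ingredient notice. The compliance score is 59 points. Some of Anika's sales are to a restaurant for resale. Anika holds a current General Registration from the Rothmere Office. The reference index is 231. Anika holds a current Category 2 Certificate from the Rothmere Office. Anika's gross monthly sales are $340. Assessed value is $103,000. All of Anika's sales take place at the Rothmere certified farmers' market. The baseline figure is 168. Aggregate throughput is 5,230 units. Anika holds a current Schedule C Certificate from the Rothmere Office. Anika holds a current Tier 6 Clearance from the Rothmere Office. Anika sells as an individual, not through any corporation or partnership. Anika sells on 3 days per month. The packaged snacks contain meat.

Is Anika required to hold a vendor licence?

Exception (a)'s conditions are all satisfied: a Cottage Food Declaration is on file; the seller is a natural person. Applying paragraphs (e)–(j): (e) is engaged (the baseline figure is 168, meeting the 164 threshold), but is displaced by (f): (f) is triggered — a current Schedule C Certificate is held. (g) applies (the packaged snacks contain meat), but is displaced by (h): (h) is triggered — a current Standing Certificate is held. (i) is engaged (some sales are to a restaurant for resale), but yields to (j): (j) operates — assessed value is $103,000, less than the $118,000 limit. So (a) applies.
Exception (b): all sales are at a certified farmers' market; the number of selling days per month is 3, under the 4 limit — every condition holds. But applying paragraphs (k)–(l): (k) operates against (b): a current Tier 6 Clearance is held. (l) does not operate here (the compliance score is 59 points, short of 63 points), so (k) stands. (b) is therefore removed.
Exception (c) fails — no ingredient notice is displayed.
Exception (d) does not apply: the reference index is 231, not under 199.

No — exception (a) applies; Anika is not required to hold a vendor licence.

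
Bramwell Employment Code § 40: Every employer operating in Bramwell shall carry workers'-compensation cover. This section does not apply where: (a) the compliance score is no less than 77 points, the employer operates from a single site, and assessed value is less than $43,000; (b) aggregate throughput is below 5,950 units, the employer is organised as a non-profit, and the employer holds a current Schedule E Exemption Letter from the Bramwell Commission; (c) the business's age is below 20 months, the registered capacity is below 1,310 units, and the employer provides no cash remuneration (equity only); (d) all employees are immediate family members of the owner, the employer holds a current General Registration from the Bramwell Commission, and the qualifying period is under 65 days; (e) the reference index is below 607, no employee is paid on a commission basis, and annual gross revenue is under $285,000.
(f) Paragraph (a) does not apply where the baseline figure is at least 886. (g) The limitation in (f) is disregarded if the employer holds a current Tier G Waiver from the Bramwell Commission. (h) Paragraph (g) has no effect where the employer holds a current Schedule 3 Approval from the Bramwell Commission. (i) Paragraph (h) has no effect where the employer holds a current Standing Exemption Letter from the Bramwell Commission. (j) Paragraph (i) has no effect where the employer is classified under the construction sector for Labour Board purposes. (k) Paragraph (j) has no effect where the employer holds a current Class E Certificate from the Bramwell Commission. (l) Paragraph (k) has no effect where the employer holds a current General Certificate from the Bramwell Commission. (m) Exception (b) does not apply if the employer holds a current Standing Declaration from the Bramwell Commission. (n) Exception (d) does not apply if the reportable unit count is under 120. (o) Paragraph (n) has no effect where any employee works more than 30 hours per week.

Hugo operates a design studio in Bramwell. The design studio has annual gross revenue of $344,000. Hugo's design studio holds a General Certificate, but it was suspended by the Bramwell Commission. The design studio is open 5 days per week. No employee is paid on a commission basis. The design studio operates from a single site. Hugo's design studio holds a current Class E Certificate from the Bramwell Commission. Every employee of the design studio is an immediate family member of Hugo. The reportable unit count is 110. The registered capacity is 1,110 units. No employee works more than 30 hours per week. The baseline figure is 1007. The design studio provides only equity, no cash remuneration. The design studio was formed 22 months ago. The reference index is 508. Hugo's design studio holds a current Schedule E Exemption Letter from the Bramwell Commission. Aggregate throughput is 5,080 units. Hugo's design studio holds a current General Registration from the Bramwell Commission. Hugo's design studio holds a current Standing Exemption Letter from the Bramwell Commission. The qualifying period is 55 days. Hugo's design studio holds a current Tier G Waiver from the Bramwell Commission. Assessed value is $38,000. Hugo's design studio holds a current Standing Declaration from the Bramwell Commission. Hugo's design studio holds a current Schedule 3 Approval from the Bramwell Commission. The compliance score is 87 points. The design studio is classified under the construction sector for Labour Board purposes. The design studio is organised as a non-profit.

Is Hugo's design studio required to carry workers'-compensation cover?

No — exception (a) applies; Hugo's design studio is not required to carry workers'-compensation cover.

Exception (a)'s conditions are all satisfied: the compliance score is 87 points, meeting the 77 points threshold; the employer operates from a single site; assessed value is $38,000, less than the $43,000 limit. Applying paragraphs (f)–(l): (f) operates (the baseline figure is 1,007, meeting the 886 threshold), but yields to (g): (g) operates — a current Tier G Waiver is held. (h) would limit (g) — a current Schedule 3 Approval is held — but (i) sets (h) aside: (i) operates against (h): a current Standing Exemption Letter is held. (j) would limit (i) — the design studio is classified under the construction sector — but (k) sets (j) aside: (k) operates against (j): a current Class E Certificate is held. (l) is inapplicable (there is no General Certificate in force), so (k) stands. (a) remains available.
Exception (b)'s conditions are all satisfied: aggregate throughput is 5,080 units, below the 5,950 units limit; the employer is a non-profit; a current Schedule E Exemption Letter is held. However, paragraph (m) must be considered: (m) applies — a current Standing Declaration is held. Exception (b) does not apply.
Exception (c) requires that the business's age is below 20 months; but the business's age is 22 months, not below 20 months, so (c) is unavailable.
Exception (d): every employee is an immediate family member; a current General Registration is held; the qualifying period is 55 days, under the 65 days limit — every condition holds. Turning to paragraphs (n)–(o): (n) operates against (d): the reportable unit count is 110, under the 120 limit. (o), which would lift (n), is not triggered — no employee exceeds 30 hours/week. (d) is therefore removed.
Exception (e) does not apply: annual gross revenue is $344,000, not under $285,000.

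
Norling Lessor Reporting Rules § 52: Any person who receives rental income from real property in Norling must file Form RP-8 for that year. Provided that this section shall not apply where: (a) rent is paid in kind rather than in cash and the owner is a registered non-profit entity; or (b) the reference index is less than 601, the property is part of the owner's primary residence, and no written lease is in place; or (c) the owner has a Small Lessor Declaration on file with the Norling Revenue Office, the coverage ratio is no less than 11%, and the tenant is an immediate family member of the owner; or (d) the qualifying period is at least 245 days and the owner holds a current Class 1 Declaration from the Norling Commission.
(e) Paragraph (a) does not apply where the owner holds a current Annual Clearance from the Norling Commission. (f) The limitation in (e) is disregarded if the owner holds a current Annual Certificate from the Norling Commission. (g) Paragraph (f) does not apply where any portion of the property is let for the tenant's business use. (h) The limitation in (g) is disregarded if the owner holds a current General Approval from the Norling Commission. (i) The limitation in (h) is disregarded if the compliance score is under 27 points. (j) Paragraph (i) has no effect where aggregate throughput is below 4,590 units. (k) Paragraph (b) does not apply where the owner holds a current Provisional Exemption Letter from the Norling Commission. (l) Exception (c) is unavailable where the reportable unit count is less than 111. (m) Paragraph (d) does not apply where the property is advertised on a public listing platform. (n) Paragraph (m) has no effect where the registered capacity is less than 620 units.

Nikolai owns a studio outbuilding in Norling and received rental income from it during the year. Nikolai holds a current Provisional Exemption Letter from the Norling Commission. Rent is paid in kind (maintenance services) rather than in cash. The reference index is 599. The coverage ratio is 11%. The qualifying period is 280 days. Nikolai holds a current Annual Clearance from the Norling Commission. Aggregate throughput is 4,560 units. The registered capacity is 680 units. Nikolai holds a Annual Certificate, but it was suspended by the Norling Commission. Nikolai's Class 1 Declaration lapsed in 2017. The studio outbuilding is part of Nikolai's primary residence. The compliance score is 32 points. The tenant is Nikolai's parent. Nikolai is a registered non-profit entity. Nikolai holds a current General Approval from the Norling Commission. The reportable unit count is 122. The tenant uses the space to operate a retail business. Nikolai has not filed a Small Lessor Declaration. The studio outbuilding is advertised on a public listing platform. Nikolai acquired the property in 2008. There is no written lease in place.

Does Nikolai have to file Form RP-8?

Yes — Nikolai must file Form RP-8.

Exception (a) is satisfied on its face — rent is paid in kind; Nikolai is a registered non-profit. But: (e) is triggered — a current Annual Clearance is held. (f), which would lift (e), does not operate here — the Annual Certificate is not current. Exception (a) does not apply.
Exception (b): the reference index is 599, less than the 601 limit; the studio outbuilding is part of the primary residence; there is no written lease — every condition holds. But: (k) operates against (b): a current Provisional Exemption Letter is held. (b) is therefore removed.
Exception (c) does not apply: no Small Lessor Declaration is on file.
Exception (d) requires that the owner holds a current Class 1 Declaration from the Norling Commission; but no current Class 1 Declaration is held, so (d) is unavailable.
No exception displaces § 52.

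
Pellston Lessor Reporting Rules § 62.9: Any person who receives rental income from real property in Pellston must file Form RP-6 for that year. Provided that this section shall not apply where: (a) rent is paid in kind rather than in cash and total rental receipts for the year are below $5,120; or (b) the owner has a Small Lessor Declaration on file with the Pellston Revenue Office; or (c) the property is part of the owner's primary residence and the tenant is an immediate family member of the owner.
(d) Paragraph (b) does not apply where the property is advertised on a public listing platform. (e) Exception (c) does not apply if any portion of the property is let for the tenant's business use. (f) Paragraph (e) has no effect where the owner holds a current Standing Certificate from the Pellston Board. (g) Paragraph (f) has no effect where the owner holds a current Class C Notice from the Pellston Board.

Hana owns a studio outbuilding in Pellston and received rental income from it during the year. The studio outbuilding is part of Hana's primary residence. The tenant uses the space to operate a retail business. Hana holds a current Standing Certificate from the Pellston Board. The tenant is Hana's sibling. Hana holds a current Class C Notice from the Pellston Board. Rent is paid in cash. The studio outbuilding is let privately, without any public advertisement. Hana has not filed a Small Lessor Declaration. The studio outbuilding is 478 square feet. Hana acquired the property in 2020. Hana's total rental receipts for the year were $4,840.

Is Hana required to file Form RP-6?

Exception (a) does not apply: rent is paid in cash.
Exception (b) requires that the owner has a Small Lessor Declaration on file with the Pellston Revenue Office; but no Small Lessor Declaration is on file, so (b) is unavailable.
Exception (c): the studio outbuilding is part of the primary residence; the tenant is an immediate family member — every condition holds. Turning to paragraphs (e)–(g): (e) is engaged — the space is let for business use. (f) applies (a current Standing Certificate is held), but is displaced by (g): (g) applies — a current Class C Notice is held. Exception (c) does not apply.
Every exception is unavailable, so the rule governs.

Yes — Hana must file Form RP-6.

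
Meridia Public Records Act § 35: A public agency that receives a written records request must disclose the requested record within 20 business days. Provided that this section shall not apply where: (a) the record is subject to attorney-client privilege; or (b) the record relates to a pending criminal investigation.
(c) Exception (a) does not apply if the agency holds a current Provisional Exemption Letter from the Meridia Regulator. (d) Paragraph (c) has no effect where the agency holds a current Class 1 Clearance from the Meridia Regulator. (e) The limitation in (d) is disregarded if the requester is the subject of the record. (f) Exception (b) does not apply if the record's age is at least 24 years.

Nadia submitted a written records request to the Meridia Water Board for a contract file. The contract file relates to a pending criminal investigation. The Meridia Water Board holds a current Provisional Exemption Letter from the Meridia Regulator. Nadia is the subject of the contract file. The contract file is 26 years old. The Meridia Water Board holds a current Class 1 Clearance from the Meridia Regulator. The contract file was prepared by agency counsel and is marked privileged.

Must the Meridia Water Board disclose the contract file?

Yes — the Meridia Water Board must disclose the contract file.

Exception (a)'s conditions are all satisfied: the contract file is privileged. But applying paragraphs (c)–(e): (c) operates against (a): a current Provisional Exemption Letter is held. (d) would limit (c) — a current Class 1 Clearance is held — but (e) sets (d) aside: (e) operates against (d): Nadia is the subject of the contract file. So (a) is unavailable.
Exception (b) is satisfied on its face — the contract file relates to a pending investigation. But applying paragraph (f): (f) operates against (b): the record's age is 26 years, meeting the 24 years threshold. So (b) is unavailable.
No exception is made out. the Meridia Water Board falls within the general rule.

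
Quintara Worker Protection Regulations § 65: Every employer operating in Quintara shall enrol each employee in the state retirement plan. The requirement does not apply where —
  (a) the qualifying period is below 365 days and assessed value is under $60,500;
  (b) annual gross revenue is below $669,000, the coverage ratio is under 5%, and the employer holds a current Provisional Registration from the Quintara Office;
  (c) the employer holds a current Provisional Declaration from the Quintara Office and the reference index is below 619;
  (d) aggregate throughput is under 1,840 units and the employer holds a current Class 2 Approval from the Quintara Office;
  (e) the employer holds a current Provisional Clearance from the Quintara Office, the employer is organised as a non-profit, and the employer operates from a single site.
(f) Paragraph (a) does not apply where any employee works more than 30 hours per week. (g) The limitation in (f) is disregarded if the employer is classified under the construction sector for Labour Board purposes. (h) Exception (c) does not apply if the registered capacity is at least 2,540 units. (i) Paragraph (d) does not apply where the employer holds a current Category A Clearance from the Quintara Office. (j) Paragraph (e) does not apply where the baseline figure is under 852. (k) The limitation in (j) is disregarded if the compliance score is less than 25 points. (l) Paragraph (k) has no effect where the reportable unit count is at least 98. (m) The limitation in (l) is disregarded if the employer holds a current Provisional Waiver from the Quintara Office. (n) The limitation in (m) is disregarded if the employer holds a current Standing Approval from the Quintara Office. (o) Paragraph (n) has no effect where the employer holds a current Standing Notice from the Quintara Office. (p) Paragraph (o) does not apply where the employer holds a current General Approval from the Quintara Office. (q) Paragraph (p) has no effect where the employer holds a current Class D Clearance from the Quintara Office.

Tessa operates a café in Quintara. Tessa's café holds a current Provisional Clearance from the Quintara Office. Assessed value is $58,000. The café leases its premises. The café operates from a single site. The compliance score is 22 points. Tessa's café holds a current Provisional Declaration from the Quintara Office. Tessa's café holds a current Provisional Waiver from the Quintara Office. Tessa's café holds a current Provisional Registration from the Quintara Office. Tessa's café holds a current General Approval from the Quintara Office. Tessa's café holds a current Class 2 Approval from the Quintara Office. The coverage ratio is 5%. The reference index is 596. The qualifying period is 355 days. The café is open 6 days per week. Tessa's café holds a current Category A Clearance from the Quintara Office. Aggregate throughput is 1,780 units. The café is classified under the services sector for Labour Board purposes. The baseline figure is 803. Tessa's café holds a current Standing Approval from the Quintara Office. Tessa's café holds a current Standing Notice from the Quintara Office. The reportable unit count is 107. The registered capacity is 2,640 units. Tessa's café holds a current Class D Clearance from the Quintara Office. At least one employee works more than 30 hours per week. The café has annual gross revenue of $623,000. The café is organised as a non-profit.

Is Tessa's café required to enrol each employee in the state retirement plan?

Exception (a) is satisfied on its face — the qualifying period is 355 days, below the 365 days limit; assessed value is $58,000, under the $60,500 limit. Turning to paragraphs (f)–(g): (f) applies — at least one employee exceeds 30 hours/week. (g) is inapplicable (the café is classified under the services sector), so (f) stands. (a) is therefore removed.
Exception (b) requires that the coverage ratio is under 5%; but the coverage ratio is 5%, not under 5%, so (b) is unavailable.
Exception (c)'s conditions are all satisfied: a current Provisional Declaration is held; the reference index is 596, below the 619 limit. But applying paragraph (h): (h) operates — the registered capacity is 2,640 units, meeting the 2,540 units threshold. Exception (c) does not apply.
Exception (d)'s conditions are all satisfied: aggregate throughput is 1,780 units, under the 1,840 units limit; a current Class 2 Approval is held. But applying paragraph (i): (i) operates — a current Category A Clearance is held. Exception (d) does not apply.
All of (e)'s requirements are met (a current Provisional Clearance is held; the employer is a non-profit; the employer operates from a single site). Considering the limiting provisions: (j) operates (the baseline figure is 803, under the 852 limit), but is displaced by (k): (k) operates against (j): the compliance score is 22 points, less than the 25 points limit. (l) is triggered (the reportable unit count is 107, meeting the 98 threshold), but is displaced by (m): (m) operates — a current Provisional Waiver is held. (n) operates (a current Standing Approval is held), but is displaced by (o): (o) operates against (n): a current Standing Notice is held. (p) would limit (o) — a current General Approval is held — but (q) sets (p) aside: (q) operates against (p): a current Class D Clearance is held. Exception (e) stands.

No — exception (e) applies; Tessa's café is not required to enrol each employee in the state retirement plan.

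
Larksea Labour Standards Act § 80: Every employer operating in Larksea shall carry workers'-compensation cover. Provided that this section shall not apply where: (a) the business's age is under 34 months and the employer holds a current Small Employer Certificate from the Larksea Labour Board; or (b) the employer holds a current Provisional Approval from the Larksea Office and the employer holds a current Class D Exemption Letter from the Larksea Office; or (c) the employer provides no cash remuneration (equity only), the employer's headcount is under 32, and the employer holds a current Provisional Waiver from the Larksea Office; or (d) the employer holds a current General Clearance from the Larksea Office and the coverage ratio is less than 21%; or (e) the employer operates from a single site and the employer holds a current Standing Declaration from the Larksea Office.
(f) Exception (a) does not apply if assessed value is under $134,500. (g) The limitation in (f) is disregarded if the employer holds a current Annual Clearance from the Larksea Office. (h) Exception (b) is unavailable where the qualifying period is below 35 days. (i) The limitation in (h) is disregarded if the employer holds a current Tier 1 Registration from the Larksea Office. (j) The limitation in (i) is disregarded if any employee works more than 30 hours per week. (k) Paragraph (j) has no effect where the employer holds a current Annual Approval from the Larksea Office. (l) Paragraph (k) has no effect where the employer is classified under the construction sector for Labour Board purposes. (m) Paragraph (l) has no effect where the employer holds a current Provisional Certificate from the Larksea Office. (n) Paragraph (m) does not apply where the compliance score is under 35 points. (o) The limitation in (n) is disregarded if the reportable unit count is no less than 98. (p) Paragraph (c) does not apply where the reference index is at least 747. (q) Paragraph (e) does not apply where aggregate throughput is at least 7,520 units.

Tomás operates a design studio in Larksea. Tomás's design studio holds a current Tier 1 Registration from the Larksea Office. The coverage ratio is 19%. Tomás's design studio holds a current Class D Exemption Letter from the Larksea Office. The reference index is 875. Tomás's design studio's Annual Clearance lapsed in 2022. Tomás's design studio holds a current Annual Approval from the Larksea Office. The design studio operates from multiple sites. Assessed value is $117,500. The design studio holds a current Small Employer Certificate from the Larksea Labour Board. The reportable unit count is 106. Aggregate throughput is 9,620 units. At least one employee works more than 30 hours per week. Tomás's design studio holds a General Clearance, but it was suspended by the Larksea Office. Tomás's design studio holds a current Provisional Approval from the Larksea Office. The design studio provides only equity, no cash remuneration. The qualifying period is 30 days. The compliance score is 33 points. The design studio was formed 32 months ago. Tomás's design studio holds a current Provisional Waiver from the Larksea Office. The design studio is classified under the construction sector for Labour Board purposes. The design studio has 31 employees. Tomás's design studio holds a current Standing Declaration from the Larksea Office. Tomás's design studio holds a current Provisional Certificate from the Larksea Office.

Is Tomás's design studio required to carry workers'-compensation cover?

No — exception (b) applies; Tomás's design studio is not required to carry workers'-compensation cover.

Exception (a): the business's age is 32 months, under the 34 months limit; a current Small Employer Certificate is held — every condition holds. However, paragraphs (f)–(g) must be considered: (f) applies — assessed value is $117,500, under the $134,500 limit. (g), which would lift (f), is not triggered — no current Annual Clearance is held. (a) is therefore removed.
Exception (b) is satisfied on its face — a current Provisional Approval is held; a current Class D Exemption Letter is held. Applying paragraphs (h)–(o): (h) is engaged (the qualifying period is 30 days, below the 35 days limit), but is displaced by (i): (i) operates against (h): a current Tier 1 Registration is held. (j) would limit (i) — at least one employee exceeds 30 hours/week — but (k) sets (j) aside: (k) is triggered — a current Annual Approval is held. (l) would limit (k) — the design studio is classified under the construction sector — but (m) sets (l) aside: (m) operates against (l): a current Provisional Certificate is held. (n) would limit (m) — the compliance score is 33 points, under the 35 points limit — but (o) sets (n) aside: (o) is triggered — the reportable unit count is 106, meeting the 98 threshold. Exception (b) stands.
Exception (c): remuneration is equity-only; the employer's headcount is 31, under the 32 limit; a current Provisional Waiver is held — every condition holds. Turning to paragraph (p): (p) operates — the reference index is 875, meeting the 747 threshold. Exception (c) does not apply.
Exception (d) requires that the employer holds a current General Clearance from the Larksea Office; but there is no General Clearance in force, so (d) is unavailable.
Exception (e) fails — the employer operates from multiple sites.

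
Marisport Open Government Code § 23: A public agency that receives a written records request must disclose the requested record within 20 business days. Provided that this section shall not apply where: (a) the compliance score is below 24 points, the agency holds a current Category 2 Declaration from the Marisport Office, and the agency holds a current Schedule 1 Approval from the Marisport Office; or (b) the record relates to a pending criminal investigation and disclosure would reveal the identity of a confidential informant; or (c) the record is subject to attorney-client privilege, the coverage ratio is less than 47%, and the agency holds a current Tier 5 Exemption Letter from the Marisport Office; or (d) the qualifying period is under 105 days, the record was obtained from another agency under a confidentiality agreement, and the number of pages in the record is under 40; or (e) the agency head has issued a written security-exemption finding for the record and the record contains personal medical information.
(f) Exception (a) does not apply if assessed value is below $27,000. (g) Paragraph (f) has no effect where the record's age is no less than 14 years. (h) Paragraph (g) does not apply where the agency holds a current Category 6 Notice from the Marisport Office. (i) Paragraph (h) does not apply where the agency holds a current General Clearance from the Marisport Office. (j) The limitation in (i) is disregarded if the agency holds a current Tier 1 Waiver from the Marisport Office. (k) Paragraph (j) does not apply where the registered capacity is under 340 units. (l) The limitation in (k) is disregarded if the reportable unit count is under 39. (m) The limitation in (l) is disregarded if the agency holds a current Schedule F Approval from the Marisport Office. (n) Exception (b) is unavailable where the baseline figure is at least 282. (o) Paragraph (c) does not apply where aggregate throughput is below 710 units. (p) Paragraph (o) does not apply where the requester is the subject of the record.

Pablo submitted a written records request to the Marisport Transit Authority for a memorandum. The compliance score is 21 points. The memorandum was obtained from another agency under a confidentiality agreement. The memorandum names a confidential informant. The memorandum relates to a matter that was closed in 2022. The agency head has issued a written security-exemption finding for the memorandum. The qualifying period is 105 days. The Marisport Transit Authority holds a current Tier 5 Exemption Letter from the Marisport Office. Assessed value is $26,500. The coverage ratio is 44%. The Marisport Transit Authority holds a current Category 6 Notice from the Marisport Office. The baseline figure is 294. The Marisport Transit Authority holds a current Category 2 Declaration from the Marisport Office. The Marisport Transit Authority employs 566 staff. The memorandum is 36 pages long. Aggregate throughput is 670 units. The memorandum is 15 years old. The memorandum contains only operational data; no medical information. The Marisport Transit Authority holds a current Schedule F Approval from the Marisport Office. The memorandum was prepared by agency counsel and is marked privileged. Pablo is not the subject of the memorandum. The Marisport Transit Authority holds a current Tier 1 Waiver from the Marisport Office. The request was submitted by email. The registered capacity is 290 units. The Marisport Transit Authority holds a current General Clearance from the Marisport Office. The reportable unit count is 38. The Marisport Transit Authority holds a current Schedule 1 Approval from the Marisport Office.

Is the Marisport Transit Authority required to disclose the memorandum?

Exception (a)'s conditions are all satisfied: the compliance score is 21 points, below the 24 points limit; a current Category 2 Declaration is held; a current Schedule 1 Approval is held. Considering the limiting provisions: (f) would limit (a) — assessed value is $26,500, below the $27,000 limit — but (g) sets (f) aside: (g) is triggered — the record's age is 15 years, meeting the 14 years threshold. (h) operates (a current Category 6 Notice is held), but is itself disapplied by (i): (i) is engaged — a current General Clearance is held. (j) would limit (i) — a current Tier 1 Waiver is held — but (k) sets (j) aside: (k) operates against (j): the registered capacity is 290 units, under the 340 units limit. (l) would limit (k) — the reportable unit count is 38, under the 39 limit — but (m) sets (l) aside: (m) operates against (l): a current Schedule F Approval is held. So (a) applies.
Exception (b) requires that the record relates to a pending criminal investigation; but the memorandum relates to a closed matter, so (b) is unavailable.
Exception (c): the memorandum is privileged; the coverage ratio is 44%, less than the 47% limit; a current Tier 5 Exemption Letter is held — every condition holds. However, paragraphs (o)–(p) must be considered: (o) operates — aggregate throughput is 670 units, below the 710 units limit. (p) is not engaged (Pablo is not the subject of the memorandum), so (o) stands. So (c) is unavailable.
Exception (d) requires that the qualifying period is under 105 days; but the qualifying period is 105 days, not under 105 days, so (d) is unavailable.
Exception (e) fails — the memorandum contains only operational data.

No — exception (a) applies; the Marisport Transit Authority is not required to disclose the memorandum.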